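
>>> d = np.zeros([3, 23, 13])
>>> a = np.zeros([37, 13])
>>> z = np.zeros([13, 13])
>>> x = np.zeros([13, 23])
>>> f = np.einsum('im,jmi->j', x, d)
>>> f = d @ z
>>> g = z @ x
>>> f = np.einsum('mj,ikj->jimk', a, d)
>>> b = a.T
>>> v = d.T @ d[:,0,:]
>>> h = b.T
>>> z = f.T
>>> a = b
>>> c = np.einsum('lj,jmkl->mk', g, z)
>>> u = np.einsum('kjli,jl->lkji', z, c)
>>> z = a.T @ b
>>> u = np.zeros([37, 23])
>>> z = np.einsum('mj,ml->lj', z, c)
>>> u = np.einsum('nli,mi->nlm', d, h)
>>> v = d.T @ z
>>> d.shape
(3, 23, 13)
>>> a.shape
(13, 37)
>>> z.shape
(3, 37)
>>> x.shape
(13, 23)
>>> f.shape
(13, 3, 37, 23)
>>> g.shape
(13, 23)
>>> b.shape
(13, 37)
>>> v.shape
(13, 23, 37)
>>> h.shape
(37, 13)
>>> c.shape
(37, 3)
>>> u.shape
(3, 23, 37)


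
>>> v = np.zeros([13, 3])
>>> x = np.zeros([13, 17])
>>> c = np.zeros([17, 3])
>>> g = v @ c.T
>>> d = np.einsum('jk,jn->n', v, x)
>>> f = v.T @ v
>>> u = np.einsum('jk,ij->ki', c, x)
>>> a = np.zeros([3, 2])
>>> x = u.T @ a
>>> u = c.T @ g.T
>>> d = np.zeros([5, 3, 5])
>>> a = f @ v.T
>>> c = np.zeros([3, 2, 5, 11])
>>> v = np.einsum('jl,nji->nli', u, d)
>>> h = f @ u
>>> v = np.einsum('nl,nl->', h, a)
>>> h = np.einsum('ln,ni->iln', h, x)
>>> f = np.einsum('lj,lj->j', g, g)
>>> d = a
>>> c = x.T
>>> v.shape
()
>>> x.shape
(13, 2)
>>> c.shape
(2, 13)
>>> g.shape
(13, 17)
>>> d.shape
(3, 13)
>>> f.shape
(17,)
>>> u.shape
(3, 13)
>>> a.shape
(3, 13)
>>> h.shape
(2, 3, 13)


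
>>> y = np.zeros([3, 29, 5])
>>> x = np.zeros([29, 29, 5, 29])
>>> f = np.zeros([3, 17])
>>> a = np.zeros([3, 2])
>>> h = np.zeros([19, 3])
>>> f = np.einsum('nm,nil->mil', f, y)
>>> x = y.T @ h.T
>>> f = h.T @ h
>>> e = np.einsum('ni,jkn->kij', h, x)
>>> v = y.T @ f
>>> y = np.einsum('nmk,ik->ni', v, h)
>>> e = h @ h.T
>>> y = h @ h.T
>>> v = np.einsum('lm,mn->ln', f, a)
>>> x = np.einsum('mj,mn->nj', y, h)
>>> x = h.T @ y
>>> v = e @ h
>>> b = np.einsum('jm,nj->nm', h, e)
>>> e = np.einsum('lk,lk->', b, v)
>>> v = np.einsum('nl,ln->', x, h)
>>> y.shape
(19, 19)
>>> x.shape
(3, 19)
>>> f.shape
(3, 3)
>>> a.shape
(3, 2)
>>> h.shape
(19, 3)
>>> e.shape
()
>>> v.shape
()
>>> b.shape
(19, 3)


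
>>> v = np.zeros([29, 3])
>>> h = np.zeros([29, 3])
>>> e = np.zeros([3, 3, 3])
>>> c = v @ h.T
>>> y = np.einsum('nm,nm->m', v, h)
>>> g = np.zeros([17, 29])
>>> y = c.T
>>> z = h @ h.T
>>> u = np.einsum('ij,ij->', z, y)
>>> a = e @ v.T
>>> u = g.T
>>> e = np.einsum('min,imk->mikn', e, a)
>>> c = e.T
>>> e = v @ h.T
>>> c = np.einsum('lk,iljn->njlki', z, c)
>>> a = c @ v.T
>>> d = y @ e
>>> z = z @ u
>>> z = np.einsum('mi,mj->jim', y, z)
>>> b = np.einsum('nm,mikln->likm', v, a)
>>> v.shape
(29, 3)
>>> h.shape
(29, 3)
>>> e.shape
(29, 29)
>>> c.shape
(3, 3, 29, 29, 3)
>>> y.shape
(29, 29)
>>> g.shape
(17, 29)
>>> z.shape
(17, 29, 29)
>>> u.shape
(29, 17)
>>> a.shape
(3, 3, 29, 29, 29)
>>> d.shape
(29, 29)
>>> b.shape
(29, 3, 29, 3)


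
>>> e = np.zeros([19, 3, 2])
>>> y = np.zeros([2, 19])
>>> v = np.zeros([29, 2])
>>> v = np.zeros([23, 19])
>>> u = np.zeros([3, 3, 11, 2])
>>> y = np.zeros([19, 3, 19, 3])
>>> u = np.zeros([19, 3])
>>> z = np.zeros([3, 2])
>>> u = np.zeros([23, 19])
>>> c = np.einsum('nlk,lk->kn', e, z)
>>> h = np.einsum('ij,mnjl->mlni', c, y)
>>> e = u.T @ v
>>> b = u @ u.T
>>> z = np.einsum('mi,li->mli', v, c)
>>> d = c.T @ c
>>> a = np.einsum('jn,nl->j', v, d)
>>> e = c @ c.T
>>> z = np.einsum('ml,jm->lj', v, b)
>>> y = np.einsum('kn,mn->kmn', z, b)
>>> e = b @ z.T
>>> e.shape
(23, 19)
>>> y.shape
(19, 23, 23)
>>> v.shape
(23, 19)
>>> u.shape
(23, 19)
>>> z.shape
(19, 23)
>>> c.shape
(2, 19)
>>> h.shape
(19, 3, 3, 2)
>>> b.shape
(23, 23)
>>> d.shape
(19, 19)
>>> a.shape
(23,)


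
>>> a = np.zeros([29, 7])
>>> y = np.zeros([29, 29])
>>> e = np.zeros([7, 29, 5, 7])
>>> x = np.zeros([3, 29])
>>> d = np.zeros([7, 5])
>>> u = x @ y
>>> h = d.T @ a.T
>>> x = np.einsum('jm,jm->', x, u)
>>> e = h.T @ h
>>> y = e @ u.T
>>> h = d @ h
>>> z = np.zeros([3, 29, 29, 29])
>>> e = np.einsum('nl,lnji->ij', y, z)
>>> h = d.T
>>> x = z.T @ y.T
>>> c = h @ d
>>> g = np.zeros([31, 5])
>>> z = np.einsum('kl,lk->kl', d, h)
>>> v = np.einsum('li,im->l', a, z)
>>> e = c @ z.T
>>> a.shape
(29, 7)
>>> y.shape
(29, 3)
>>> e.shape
(5, 7)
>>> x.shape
(29, 29, 29, 29)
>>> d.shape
(7, 5)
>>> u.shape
(3, 29)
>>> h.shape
(5, 7)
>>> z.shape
(7, 5)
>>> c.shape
(5, 5)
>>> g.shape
(31, 5)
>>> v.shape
(29,)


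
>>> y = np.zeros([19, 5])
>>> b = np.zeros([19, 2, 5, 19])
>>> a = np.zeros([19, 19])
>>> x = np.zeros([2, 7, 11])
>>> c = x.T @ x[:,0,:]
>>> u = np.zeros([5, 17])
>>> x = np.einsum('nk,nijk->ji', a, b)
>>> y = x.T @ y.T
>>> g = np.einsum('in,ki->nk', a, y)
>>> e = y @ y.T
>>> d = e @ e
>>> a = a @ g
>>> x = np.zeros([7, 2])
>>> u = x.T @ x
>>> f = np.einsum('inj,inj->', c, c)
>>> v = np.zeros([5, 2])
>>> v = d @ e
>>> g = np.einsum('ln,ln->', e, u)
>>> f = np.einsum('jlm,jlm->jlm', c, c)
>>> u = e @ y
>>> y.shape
(2, 19)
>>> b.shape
(19, 2, 5, 19)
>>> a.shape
(19, 2)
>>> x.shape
(7, 2)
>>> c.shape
(11, 7, 11)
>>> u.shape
(2, 19)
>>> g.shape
()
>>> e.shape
(2, 2)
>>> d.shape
(2, 2)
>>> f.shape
(11, 7, 11)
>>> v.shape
(2, 2)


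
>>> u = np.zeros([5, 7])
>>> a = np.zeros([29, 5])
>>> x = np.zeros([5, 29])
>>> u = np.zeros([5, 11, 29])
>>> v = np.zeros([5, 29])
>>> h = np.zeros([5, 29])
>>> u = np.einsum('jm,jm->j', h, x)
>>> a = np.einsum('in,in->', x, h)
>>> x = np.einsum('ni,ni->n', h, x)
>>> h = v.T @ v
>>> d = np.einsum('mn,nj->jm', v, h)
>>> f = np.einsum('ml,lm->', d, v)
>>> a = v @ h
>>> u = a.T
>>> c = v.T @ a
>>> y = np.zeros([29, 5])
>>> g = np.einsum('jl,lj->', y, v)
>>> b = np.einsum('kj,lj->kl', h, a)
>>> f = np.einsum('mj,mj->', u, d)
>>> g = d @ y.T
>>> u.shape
(29, 5)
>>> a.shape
(5, 29)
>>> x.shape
(5,)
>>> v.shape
(5, 29)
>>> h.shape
(29, 29)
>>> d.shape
(29, 5)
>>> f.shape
()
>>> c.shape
(29, 29)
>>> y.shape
(29, 5)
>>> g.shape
(29, 29)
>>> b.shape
(29, 5)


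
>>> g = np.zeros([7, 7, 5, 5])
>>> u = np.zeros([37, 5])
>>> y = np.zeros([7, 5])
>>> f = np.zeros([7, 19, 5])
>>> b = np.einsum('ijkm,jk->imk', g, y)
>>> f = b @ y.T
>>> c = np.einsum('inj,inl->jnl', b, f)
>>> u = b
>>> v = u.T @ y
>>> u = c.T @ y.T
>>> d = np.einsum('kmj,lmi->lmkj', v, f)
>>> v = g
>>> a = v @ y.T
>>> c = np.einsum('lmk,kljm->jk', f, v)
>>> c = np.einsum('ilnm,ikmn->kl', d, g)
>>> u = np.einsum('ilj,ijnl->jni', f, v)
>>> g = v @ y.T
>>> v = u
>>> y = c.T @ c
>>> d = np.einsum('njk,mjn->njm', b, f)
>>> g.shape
(7, 7, 5, 7)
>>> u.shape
(7, 5, 7)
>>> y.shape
(5, 5)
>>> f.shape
(7, 5, 7)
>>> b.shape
(7, 5, 5)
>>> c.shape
(7, 5)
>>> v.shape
(7, 5, 7)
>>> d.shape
(7, 5, 7)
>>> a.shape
(7, 7, 5, 7)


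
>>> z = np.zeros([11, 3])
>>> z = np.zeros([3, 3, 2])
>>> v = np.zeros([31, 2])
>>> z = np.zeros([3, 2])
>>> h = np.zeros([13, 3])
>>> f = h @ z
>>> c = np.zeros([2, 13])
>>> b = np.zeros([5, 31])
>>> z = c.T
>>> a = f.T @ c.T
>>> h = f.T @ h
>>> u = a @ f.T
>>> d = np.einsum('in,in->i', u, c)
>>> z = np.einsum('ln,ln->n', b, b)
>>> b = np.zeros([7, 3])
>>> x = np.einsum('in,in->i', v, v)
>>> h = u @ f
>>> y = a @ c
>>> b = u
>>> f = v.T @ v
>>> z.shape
(31,)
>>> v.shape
(31, 2)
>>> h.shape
(2, 2)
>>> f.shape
(2, 2)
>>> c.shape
(2, 13)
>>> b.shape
(2, 13)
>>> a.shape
(2, 2)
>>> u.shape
(2, 13)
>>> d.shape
(2,)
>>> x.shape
(31,)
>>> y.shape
(2, 13)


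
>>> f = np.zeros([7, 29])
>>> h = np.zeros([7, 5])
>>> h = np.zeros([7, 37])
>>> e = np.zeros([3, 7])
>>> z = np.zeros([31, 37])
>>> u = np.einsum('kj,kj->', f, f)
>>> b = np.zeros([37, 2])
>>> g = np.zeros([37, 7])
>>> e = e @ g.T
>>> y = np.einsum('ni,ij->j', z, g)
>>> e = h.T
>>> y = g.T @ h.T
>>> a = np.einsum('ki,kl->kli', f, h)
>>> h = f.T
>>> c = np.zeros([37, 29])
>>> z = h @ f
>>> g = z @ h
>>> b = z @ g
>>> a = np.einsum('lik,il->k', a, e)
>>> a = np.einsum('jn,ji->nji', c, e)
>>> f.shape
(7, 29)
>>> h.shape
(29, 7)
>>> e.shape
(37, 7)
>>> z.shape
(29, 29)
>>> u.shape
()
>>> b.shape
(29, 7)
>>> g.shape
(29, 7)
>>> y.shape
(7, 7)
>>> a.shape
(29, 37, 7)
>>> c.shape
(37, 29)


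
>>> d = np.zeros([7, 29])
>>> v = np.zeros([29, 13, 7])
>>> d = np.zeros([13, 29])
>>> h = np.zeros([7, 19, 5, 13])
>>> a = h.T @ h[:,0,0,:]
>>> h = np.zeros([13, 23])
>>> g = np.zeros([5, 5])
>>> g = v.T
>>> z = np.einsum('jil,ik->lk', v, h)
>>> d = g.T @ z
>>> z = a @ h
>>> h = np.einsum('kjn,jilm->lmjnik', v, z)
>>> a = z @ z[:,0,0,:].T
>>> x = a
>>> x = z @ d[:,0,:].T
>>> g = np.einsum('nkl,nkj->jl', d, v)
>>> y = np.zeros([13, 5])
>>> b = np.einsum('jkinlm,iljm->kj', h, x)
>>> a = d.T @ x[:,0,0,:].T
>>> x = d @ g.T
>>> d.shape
(29, 13, 23)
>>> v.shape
(29, 13, 7)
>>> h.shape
(19, 23, 13, 7, 5, 29)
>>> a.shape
(23, 13, 13)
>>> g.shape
(7, 23)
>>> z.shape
(13, 5, 19, 23)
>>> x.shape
(29, 13, 7)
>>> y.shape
(13, 5)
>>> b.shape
(23, 19)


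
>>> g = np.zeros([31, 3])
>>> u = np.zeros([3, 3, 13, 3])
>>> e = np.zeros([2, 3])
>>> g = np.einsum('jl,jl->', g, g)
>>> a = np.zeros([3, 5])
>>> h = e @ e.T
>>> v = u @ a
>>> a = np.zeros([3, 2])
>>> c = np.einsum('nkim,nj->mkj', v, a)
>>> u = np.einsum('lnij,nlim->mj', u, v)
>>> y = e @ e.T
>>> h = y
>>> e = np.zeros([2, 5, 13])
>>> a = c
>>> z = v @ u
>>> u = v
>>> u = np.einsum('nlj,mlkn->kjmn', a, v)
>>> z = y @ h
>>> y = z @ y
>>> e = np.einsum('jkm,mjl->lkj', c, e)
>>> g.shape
()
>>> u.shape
(13, 2, 3, 5)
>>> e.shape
(13, 3, 5)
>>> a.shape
(5, 3, 2)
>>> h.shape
(2, 2)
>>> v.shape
(3, 3, 13, 5)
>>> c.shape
(5, 3, 2)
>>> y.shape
(2, 2)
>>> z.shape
(2, 2)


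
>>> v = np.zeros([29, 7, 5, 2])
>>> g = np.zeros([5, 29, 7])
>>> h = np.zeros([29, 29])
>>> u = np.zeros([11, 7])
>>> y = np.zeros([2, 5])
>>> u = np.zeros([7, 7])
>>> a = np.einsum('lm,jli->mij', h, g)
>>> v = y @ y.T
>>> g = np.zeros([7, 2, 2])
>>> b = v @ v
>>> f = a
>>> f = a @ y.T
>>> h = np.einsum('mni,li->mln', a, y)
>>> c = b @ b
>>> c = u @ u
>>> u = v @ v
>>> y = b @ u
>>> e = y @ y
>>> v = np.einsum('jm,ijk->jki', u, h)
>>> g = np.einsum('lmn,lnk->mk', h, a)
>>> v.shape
(2, 7, 29)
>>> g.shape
(2, 5)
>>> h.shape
(29, 2, 7)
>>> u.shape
(2, 2)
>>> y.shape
(2, 2)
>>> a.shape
(29, 7, 5)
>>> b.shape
(2, 2)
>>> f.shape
(29, 7, 2)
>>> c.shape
(7, 7)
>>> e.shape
(2, 2)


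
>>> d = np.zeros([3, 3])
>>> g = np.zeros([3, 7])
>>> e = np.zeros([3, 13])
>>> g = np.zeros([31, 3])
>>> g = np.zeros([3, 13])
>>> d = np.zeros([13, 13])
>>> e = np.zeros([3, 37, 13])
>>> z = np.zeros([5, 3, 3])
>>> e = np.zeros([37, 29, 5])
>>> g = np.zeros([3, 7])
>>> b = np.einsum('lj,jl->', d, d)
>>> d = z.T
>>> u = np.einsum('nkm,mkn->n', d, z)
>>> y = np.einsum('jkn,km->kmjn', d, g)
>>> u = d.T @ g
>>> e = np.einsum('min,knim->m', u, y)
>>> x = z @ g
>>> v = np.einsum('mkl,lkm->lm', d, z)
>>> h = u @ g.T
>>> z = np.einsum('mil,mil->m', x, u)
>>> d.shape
(3, 3, 5)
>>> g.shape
(3, 7)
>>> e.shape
(5,)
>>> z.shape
(5,)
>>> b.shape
()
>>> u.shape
(5, 3, 7)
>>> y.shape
(3, 7, 3, 5)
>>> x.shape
(5, 3, 7)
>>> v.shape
(5, 3)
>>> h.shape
(5, 3, 3)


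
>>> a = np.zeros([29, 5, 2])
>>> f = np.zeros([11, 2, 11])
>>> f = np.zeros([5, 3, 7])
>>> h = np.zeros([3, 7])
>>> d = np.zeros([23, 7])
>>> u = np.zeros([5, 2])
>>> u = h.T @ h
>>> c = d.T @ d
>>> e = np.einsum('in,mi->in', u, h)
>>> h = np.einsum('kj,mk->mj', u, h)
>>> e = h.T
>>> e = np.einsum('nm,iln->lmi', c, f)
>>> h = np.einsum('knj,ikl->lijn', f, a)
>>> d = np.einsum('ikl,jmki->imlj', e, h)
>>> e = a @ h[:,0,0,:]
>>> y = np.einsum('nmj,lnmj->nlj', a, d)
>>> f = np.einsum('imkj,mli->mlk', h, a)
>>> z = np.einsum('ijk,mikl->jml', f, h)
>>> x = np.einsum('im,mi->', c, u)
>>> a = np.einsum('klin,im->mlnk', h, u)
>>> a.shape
(7, 29, 3, 2)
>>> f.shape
(29, 5, 7)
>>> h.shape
(2, 29, 7, 3)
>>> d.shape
(3, 29, 5, 2)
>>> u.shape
(7, 7)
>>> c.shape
(7, 7)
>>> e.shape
(29, 5, 3)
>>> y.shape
(29, 3, 2)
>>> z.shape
(5, 2, 3)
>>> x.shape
()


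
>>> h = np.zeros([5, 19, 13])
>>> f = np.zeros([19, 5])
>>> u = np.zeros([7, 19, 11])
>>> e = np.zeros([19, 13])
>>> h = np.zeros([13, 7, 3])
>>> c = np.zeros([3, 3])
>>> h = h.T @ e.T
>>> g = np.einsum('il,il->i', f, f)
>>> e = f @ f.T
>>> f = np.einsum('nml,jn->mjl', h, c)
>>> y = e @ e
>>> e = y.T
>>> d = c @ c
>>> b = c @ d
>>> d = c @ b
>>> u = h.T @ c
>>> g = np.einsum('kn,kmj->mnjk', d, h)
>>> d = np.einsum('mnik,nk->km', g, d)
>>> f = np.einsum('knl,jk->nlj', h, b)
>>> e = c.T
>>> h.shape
(3, 7, 19)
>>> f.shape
(7, 19, 3)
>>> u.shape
(19, 7, 3)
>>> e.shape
(3, 3)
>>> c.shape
(3, 3)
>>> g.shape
(7, 3, 19, 3)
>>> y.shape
(19, 19)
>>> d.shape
(3, 7)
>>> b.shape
(3, 3)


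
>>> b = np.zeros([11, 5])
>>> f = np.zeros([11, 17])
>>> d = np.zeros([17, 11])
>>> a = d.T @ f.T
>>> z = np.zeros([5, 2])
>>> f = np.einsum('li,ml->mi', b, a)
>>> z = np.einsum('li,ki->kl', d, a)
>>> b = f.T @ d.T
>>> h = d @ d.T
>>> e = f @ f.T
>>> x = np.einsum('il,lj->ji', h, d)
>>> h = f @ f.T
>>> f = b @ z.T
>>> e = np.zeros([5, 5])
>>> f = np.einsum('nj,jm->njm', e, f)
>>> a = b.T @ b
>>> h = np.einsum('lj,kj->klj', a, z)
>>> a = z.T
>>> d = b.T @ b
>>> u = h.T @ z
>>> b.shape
(5, 17)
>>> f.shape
(5, 5, 11)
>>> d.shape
(17, 17)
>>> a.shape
(17, 11)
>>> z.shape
(11, 17)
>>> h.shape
(11, 17, 17)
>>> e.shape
(5, 5)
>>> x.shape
(11, 17)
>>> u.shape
(17, 17, 17)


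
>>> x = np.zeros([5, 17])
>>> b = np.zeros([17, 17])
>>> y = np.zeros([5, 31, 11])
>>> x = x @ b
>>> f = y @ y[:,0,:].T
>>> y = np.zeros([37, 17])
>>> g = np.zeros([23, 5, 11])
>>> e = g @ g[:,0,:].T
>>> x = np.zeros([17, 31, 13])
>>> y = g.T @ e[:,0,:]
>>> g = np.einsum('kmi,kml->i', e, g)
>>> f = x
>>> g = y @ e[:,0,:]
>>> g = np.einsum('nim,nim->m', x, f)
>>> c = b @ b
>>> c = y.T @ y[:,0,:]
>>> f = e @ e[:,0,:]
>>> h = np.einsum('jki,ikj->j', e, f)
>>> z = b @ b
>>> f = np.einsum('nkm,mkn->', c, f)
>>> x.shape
(17, 31, 13)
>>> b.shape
(17, 17)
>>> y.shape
(11, 5, 23)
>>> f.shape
()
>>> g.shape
(13,)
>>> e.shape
(23, 5, 23)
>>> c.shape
(23, 5, 23)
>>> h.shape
(23,)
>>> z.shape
(17, 17)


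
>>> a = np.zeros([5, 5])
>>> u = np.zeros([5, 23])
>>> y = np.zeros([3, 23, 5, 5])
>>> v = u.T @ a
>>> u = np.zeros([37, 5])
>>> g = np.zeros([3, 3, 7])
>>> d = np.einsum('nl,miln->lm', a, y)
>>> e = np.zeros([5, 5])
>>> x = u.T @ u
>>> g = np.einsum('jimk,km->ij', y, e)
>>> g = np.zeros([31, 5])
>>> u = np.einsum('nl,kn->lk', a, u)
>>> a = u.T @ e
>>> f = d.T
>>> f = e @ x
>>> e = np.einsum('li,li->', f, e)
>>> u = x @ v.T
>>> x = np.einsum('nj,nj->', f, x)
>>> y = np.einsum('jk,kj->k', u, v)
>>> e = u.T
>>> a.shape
(37, 5)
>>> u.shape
(5, 23)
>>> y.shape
(23,)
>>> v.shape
(23, 5)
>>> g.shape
(31, 5)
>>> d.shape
(5, 3)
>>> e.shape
(23, 5)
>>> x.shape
()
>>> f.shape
(5, 5)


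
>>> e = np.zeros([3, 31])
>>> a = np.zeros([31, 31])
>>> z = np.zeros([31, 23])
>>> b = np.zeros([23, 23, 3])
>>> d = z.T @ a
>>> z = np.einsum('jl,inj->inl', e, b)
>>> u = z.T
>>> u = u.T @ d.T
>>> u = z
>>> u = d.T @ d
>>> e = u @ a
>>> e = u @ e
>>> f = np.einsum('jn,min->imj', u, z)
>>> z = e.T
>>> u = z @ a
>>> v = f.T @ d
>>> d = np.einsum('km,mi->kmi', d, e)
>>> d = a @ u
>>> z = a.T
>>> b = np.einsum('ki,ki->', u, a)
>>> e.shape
(31, 31)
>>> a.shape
(31, 31)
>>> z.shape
(31, 31)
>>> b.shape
()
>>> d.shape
(31, 31)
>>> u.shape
(31, 31)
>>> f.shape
(23, 23, 31)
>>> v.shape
(31, 23, 31)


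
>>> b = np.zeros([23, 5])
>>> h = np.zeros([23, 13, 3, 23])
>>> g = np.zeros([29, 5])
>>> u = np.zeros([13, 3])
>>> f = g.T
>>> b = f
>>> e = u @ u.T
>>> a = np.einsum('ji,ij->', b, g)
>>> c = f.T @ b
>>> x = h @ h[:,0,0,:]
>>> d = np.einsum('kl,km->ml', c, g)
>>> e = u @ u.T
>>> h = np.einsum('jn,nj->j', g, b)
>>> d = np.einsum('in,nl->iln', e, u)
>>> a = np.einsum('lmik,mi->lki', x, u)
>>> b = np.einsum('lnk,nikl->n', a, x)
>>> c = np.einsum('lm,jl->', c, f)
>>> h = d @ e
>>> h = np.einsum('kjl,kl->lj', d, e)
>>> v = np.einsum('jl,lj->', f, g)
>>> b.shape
(23,)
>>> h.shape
(13, 3)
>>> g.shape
(29, 5)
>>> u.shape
(13, 3)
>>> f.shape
(5, 29)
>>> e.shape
(13, 13)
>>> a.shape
(23, 23, 3)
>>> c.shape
()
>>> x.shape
(23, 13, 3, 23)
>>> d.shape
(13, 3, 13)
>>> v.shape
()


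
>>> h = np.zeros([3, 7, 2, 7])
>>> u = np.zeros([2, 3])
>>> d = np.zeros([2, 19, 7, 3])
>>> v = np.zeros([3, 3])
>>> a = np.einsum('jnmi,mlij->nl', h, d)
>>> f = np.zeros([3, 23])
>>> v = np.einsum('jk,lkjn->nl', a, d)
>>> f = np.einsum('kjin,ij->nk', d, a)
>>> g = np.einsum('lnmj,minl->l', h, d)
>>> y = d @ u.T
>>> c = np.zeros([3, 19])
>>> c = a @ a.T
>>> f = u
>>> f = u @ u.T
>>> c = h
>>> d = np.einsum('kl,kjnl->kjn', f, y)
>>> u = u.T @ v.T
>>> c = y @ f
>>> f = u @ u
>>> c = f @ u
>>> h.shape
(3, 7, 2, 7)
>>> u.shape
(3, 3)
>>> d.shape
(2, 19, 7)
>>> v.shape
(3, 2)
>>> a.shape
(7, 19)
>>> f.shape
(3, 3)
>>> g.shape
(3,)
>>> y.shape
(2, 19, 7, 2)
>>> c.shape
(3, 3)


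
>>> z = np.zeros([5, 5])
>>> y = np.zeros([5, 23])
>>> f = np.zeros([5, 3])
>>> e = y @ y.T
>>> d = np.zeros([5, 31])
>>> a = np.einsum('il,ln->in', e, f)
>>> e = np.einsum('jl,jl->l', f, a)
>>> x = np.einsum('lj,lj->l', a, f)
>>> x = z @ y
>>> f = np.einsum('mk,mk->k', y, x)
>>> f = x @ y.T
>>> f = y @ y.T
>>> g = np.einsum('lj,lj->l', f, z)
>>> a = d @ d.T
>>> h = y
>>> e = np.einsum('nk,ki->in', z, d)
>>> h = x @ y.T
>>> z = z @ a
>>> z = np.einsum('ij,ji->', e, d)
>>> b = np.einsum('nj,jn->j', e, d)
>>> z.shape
()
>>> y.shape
(5, 23)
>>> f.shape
(5, 5)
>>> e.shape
(31, 5)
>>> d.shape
(5, 31)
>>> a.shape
(5, 5)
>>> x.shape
(5, 23)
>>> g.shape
(5,)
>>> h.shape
(5, 5)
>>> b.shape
(5,)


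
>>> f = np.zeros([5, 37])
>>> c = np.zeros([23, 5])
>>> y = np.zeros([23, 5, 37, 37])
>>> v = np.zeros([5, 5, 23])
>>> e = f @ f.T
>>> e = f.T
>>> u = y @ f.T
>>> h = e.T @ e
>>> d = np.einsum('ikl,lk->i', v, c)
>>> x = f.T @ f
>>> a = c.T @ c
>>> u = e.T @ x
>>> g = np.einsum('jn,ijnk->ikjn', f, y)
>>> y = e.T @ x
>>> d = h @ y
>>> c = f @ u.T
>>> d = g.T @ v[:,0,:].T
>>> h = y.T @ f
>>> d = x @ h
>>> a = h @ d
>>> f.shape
(5, 37)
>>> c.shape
(5, 5)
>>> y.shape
(5, 37)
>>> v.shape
(5, 5, 23)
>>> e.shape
(37, 5)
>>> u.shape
(5, 37)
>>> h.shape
(37, 37)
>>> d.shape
(37, 37)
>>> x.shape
(37, 37)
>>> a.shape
(37, 37)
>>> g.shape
(23, 37, 5, 37)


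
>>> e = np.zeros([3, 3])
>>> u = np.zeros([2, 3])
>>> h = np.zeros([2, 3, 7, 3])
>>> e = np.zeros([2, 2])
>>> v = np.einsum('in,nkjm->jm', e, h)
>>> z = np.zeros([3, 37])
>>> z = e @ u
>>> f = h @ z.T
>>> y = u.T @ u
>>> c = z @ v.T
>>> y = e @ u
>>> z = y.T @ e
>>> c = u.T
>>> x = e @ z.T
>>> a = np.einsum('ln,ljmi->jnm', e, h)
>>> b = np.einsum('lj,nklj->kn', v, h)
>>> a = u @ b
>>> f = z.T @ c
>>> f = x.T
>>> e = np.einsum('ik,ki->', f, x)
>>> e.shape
()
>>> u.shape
(2, 3)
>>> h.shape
(2, 3, 7, 3)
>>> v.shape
(7, 3)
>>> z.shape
(3, 2)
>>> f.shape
(3, 2)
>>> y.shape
(2, 3)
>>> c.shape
(3, 2)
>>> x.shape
(2, 3)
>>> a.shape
(2, 2)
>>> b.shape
(3, 2)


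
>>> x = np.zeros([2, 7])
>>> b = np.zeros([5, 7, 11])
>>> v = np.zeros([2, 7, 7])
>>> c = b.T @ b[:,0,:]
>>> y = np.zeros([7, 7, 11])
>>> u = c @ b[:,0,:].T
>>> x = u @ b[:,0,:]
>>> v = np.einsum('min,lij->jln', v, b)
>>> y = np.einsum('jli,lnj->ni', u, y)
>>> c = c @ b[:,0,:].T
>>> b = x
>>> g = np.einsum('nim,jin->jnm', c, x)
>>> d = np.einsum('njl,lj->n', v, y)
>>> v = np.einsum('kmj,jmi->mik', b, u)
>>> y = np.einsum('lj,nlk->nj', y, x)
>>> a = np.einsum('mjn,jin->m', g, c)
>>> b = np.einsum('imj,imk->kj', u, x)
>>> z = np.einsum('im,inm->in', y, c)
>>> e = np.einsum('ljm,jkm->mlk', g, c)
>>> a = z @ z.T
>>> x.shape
(11, 7, 11)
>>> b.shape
(11, 5)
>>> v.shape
(7, 5, 11)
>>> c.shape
(11, 7, 5)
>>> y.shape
(11, 5)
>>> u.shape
(11, 7, 5)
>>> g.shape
(11, 11, 5)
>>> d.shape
(11,)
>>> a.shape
(11, 11)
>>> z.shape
(11, 7)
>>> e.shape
(5, 11, 7)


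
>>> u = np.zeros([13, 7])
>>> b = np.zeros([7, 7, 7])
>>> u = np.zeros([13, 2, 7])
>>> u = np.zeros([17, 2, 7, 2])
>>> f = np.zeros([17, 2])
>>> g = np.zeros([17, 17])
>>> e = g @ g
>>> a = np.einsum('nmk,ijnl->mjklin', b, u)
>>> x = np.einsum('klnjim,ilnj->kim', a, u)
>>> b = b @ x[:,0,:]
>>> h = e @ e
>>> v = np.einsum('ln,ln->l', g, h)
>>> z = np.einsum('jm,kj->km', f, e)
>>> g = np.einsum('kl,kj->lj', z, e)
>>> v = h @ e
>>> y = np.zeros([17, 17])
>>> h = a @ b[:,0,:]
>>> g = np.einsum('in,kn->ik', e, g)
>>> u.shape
(17, 2, 7, 2)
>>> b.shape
(7, 7, 7)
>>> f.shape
(17, 2)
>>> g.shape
(17, 2)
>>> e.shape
(17, 17)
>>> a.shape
(7, 2, 7, 2, 17, 7)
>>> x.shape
(7, 17, 7)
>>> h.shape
(7, 2, 7, 2, 17, 7)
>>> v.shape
(17, 17)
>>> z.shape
(17, 2)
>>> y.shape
(17, 17)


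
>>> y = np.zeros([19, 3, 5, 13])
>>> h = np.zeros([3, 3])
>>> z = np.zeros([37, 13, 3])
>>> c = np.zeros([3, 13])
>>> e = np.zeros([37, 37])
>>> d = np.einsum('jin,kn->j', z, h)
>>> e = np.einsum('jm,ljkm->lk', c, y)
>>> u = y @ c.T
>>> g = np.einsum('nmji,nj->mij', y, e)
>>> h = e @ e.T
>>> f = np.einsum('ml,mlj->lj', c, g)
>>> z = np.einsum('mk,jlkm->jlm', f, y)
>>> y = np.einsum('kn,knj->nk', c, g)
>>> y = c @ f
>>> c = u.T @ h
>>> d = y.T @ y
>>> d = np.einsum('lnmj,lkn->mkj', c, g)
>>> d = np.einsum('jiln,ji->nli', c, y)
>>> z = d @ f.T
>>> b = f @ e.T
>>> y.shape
(3, 5)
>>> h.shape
(19, 19)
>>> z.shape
(19, 3, 13)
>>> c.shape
(3, 5, 3, 19)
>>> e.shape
(19, 5)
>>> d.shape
(19, 3, 5)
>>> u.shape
(19, 3, 5, 3)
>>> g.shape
(3, 13, 5)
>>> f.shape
(13, 5)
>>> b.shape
(13, 19)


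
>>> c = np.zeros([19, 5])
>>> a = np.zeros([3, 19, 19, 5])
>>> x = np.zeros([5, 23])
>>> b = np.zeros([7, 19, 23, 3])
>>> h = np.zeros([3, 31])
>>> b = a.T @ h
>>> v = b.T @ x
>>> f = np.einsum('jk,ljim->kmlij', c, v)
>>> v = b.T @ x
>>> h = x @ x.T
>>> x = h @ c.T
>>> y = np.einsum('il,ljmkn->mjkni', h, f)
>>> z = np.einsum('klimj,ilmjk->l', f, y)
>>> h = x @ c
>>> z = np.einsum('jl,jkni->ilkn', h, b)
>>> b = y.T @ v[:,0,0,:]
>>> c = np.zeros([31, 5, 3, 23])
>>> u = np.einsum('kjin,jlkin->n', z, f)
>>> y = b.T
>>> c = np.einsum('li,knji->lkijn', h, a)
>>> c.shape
(5, 3, 5, 19, 19)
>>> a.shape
(3, 19, 19, 5)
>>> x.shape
(5, 19)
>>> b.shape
(5, 19, 19, 23, 23)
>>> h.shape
(5, 5)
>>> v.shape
(31, 19, 19, 23)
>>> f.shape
(5, 23, 31, 19, 19)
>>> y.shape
(23, 23, 19, 19, 5)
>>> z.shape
(31, 5, 19, 19)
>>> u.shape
(19,)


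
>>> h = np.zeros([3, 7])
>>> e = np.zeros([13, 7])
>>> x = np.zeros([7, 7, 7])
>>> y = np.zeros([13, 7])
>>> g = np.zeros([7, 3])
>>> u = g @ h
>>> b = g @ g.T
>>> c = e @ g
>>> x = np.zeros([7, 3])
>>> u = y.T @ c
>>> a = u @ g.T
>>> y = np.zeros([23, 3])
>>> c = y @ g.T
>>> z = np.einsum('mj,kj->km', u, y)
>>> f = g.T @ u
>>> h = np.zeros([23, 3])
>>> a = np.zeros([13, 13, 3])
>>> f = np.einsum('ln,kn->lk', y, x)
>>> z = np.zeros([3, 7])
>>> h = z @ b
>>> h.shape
(3, 7)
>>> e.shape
(13, 7)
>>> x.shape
(7, 3)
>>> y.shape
(23, 3)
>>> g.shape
(7, 3)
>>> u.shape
(7, 3)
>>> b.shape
(7, 7)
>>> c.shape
(23, 7)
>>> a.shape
(13, 13, 3)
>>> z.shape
(3, 7)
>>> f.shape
(23, 7)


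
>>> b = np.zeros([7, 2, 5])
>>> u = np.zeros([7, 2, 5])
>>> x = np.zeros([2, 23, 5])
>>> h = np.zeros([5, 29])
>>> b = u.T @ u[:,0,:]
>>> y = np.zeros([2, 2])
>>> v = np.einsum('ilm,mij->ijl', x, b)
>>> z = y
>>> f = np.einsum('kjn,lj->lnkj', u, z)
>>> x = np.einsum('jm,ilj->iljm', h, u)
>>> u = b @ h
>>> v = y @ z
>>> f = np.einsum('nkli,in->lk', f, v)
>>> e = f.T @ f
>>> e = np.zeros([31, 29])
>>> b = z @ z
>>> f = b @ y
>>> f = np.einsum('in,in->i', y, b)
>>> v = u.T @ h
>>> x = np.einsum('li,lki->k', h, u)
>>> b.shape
(2, 2)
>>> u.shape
(5, 2, 29)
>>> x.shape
(2,)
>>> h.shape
(5, 29)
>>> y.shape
(2, 2)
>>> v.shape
(29, 2, 29)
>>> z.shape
(2, 2)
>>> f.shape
(2,)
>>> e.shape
(31, 29)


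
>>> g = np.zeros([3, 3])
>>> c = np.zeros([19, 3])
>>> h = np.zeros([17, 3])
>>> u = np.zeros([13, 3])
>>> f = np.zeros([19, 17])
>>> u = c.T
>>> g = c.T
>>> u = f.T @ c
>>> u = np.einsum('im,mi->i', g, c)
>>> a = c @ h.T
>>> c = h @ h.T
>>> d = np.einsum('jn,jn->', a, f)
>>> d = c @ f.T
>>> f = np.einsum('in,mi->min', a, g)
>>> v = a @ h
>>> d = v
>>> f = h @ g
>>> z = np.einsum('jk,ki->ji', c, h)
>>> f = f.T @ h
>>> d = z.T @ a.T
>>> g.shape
(3, 19)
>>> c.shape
(17, 17)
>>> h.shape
(17, 3)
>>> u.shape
(3,)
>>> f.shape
(19, 3)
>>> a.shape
(19, 17)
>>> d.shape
(3, 19)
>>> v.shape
(19, 3)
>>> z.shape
(17, 3)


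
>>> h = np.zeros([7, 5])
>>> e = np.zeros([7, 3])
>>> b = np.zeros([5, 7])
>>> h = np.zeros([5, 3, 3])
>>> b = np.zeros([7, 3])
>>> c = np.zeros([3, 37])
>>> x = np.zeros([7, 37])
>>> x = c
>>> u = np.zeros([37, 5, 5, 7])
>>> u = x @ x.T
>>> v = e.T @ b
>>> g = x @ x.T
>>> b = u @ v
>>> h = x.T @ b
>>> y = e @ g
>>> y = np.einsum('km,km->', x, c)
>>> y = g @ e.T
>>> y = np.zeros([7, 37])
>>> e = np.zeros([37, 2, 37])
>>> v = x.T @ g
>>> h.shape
(37, 3)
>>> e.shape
(37, 2, 37)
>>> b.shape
(3, 3)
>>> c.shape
(3, 37)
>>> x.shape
(3, 37)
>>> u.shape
(3, 3)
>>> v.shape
(37, 3)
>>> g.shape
(3, 3)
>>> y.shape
(7, 37)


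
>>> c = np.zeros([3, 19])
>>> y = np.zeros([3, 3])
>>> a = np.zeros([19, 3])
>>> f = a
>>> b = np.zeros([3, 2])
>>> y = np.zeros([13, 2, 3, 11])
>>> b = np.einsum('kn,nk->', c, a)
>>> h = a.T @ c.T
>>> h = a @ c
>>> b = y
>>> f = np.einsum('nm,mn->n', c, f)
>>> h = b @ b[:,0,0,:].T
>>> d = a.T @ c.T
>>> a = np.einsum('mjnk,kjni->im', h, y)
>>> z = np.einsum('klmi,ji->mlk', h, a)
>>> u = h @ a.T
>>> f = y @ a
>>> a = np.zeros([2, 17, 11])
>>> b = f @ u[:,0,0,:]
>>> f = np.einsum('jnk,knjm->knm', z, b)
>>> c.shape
(3, 19)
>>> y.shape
(13, 2, 3, 11)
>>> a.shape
(2, 17, 11)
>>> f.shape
(13, 2, 11)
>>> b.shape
(13, 2, 3, 11)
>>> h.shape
(13, 2, 3, 13)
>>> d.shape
(3, 3)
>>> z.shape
(3, 2, 13)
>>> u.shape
(13, 2, 3, 11)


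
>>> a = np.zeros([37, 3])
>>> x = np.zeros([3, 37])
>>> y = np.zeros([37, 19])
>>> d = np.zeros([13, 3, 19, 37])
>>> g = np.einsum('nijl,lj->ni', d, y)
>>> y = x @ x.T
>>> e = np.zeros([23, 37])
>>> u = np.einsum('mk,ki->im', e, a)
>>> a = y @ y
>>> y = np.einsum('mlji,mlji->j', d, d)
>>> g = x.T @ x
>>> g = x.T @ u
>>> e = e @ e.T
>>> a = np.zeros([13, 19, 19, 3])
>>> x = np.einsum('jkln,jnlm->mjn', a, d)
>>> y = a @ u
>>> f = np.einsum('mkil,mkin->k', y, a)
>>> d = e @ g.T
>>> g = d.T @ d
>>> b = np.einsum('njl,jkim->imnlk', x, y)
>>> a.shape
(13, 19, 19, 3)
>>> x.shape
(37, 13, 3)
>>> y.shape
(13, 19, 19, 23)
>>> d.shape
(23, 37)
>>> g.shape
(37, 37)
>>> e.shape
(23, 23)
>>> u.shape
(3, 23)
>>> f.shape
(19,)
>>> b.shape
(19, 23, 37, 3, 19)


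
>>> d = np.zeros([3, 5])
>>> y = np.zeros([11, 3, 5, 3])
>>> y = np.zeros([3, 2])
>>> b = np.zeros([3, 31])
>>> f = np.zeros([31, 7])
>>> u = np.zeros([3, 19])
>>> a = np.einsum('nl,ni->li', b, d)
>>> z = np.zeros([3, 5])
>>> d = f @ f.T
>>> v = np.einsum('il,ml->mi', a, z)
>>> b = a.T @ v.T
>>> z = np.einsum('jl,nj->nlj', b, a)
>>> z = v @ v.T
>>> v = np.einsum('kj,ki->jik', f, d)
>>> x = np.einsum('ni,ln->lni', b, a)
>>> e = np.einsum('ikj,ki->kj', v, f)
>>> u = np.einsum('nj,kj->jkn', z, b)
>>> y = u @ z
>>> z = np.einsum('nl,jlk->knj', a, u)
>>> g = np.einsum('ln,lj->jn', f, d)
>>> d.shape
(31, 31)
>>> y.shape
(3, 5, 3)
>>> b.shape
(5, 3)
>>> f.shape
(31, 7)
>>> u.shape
(3, 5, 3)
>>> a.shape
(31, 5)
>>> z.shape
(3, 31, 3)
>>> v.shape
(7, 31, 31)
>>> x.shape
(31, 5, 3)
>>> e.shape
(31, 31)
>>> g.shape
(31, 7)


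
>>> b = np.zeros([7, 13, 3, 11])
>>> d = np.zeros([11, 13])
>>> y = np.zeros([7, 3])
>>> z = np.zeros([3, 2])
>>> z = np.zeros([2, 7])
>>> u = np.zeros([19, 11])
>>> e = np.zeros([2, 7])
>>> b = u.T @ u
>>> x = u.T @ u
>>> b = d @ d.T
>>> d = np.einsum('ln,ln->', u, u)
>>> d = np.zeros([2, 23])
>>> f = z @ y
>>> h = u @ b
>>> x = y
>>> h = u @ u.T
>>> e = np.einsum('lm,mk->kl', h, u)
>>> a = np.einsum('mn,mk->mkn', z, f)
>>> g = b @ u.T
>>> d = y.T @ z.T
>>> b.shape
(11, 11)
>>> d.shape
(3, 2)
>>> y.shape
(7, 3)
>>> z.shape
(2, 7)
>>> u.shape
(19, 11)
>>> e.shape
(11, 19)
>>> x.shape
(7, 3)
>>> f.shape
(2, 3)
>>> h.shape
(19, 19)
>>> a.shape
(2, 3, 7)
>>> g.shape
(11, 19)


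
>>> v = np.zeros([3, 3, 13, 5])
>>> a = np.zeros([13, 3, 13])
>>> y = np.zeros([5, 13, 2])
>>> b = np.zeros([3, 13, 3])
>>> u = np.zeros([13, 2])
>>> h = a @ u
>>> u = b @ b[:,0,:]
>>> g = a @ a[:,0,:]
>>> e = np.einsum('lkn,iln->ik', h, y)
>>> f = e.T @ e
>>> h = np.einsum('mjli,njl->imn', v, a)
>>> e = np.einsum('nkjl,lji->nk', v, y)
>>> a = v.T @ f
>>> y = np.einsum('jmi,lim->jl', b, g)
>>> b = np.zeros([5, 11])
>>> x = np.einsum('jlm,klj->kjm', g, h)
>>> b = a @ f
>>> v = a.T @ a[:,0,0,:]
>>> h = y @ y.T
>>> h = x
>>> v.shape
(3, 3, 13, 3)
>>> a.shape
(5, 13, 3, 3)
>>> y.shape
(3, 13)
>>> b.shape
(5, 13, 3, 3)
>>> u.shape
(3, 13, 3)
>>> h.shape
(5, 13, 13)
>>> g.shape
(13, 3, 13)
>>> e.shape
(3, 3)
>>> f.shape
(3, 3)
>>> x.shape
(5, 13, 13)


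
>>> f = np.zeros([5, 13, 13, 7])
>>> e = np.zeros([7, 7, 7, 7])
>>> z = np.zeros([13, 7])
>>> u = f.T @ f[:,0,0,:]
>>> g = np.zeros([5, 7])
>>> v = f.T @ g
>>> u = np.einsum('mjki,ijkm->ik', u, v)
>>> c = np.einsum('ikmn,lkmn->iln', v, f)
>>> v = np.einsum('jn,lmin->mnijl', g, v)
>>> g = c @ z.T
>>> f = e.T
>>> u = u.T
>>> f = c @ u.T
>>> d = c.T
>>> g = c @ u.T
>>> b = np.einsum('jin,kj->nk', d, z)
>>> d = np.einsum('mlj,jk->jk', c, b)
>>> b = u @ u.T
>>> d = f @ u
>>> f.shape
(7, 5, 13)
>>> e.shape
(7, 7, 7, 7)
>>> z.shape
(13, 7)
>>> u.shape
(13, 7)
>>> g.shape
(7, 5, 13)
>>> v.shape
(13, 7, 13, 5, 7)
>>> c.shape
(7, 5, 7)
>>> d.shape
(7, 5, 7)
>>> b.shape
(13, 13)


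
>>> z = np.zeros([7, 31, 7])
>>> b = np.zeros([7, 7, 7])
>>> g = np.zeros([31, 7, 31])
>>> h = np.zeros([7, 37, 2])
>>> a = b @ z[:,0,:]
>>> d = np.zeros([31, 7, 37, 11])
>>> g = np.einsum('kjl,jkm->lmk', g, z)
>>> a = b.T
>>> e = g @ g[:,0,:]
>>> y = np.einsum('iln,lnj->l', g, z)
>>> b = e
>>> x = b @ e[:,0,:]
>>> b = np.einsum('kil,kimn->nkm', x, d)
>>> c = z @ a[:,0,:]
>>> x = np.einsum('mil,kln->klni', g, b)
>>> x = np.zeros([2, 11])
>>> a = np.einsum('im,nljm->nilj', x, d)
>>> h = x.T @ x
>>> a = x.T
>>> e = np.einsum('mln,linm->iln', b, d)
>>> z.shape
(7, 31, 7)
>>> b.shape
(11, 31, 37)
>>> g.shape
(31, 7, 31)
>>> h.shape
(11, 11)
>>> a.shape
(11, 2)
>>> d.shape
(31, 7, 37, 11)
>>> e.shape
(7, 31, 37)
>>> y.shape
(7,)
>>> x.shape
(2, 11)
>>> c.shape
(7, 31, 7)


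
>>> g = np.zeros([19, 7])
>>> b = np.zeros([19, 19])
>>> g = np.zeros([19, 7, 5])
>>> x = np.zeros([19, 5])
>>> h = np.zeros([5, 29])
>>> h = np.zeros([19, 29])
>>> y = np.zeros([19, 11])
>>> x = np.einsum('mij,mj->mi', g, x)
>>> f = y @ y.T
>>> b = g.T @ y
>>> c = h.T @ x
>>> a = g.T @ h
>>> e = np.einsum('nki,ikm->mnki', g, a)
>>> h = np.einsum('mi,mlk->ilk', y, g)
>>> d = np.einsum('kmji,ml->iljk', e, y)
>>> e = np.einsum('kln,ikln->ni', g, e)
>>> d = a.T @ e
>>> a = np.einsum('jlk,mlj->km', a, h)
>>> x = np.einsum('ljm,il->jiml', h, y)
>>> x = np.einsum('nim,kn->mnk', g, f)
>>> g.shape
(19, 7, 5)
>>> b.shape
(5, 7, 11)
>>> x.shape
(5, 19, 19)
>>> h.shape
(11, 7, 5)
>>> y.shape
(19, 11)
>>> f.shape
(19, 19)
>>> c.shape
(29, 7)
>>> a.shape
(29, 11)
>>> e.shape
(5, 29)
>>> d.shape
(29, 7, 29)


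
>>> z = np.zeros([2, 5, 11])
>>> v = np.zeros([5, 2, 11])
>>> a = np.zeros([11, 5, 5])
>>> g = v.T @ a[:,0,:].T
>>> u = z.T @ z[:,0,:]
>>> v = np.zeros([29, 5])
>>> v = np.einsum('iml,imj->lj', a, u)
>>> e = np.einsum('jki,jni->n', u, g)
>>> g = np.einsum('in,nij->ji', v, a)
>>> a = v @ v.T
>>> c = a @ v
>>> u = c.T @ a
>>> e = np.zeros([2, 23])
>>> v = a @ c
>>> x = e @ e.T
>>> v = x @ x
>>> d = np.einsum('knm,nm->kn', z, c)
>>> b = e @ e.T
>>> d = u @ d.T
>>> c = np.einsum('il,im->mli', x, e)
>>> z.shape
(2, 5, 11)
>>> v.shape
(2, 2)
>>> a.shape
(5, 5)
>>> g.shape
(5, 5)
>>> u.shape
(11, 5)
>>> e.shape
(2, 23)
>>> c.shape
(23, 2, 2)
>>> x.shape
(2, 2)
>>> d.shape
(11, 2)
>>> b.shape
(2, 2)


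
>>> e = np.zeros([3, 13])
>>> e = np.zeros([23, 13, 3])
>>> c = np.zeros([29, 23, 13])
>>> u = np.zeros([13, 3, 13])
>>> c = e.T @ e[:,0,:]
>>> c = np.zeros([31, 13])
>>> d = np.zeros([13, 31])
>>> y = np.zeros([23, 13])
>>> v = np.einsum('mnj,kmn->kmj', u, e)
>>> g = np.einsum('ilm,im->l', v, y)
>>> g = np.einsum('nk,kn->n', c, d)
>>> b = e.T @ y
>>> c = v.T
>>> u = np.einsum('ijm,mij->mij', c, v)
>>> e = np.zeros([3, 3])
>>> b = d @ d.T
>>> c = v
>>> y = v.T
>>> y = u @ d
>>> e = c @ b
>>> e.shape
(23, 13, 13)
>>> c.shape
(23, 13, 13)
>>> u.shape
(23, 13, 13)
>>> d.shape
(13, 31)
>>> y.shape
(23, 13, 31)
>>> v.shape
(23, 13, 13)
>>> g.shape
(31,)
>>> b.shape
(13, 13)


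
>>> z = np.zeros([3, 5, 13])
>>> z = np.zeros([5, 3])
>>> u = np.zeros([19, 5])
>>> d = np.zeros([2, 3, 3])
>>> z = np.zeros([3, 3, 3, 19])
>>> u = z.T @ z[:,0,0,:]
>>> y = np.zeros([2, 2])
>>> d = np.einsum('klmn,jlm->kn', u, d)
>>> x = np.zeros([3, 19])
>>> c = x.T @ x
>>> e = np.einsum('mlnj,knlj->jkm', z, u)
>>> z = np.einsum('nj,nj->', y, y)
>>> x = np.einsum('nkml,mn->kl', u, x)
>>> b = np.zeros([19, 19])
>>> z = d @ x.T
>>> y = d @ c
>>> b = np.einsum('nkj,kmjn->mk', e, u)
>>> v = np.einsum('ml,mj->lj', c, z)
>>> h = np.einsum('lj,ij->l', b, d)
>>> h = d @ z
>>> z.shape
(19, 3)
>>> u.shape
(19, 3, 3, 19)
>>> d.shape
(19, 19)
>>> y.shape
(19, 19)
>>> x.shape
(3, 19)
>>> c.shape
(19, 19)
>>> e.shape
(19, 19, 3)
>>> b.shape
(3, 19)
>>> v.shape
(19, 3)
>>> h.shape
(19, 3)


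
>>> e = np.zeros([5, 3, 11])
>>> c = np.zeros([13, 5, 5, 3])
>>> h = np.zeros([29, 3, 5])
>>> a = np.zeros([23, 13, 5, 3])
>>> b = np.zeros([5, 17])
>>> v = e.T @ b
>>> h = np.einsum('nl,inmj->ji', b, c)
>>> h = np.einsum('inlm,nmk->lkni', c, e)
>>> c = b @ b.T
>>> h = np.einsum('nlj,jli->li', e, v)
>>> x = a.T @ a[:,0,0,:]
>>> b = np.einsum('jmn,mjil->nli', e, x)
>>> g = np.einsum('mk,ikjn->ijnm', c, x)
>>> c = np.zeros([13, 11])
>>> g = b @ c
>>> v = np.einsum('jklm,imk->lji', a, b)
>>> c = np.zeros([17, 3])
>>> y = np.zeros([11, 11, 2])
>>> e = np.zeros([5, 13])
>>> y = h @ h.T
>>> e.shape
(5, 13)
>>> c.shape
(17, 3)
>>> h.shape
(3, 17)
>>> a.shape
(23, 13, 5, 3)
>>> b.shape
(11, 3, 13)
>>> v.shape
(5, 23, 11)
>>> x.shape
(3, 5, 13, 3)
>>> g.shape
(11, 3, 11)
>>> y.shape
(3, 3)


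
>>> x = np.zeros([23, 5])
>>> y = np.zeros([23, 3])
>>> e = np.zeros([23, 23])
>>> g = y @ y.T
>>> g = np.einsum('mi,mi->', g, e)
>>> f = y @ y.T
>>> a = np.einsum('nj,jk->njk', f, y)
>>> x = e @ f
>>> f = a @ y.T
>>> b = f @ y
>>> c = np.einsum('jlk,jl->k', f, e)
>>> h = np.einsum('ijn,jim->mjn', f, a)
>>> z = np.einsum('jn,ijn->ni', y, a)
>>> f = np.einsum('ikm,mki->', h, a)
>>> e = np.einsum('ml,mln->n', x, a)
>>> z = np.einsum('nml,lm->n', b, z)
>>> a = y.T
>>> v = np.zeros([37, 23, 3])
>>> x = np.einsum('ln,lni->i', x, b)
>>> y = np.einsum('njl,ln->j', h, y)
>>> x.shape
(3,)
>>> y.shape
(23,)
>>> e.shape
(3,)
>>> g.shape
()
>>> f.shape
()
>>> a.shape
(3, 23)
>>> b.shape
(23, 23, 3)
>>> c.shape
(23,)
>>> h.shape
(3, 23, 23)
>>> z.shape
(23,)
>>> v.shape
(37, 23, 3)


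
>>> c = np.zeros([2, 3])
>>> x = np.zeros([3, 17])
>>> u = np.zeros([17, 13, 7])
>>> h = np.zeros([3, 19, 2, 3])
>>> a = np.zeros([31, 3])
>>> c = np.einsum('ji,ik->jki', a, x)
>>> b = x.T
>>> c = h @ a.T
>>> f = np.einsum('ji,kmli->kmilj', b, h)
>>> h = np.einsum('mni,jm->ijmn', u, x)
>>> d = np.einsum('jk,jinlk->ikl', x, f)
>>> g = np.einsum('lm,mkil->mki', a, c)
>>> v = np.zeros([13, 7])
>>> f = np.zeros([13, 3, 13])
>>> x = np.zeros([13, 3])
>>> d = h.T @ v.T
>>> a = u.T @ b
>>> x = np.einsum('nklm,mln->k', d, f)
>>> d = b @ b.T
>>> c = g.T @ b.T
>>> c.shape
(2, 19, 17)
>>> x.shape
(17,)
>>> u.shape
(17, 13, 7)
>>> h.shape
(7, 3, 17, 13)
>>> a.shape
(7, 13, 3)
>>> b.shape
(17, 3)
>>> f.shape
(13, 3, 13)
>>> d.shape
(17, 17)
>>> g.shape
(3, 19, 2)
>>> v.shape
(13, 7)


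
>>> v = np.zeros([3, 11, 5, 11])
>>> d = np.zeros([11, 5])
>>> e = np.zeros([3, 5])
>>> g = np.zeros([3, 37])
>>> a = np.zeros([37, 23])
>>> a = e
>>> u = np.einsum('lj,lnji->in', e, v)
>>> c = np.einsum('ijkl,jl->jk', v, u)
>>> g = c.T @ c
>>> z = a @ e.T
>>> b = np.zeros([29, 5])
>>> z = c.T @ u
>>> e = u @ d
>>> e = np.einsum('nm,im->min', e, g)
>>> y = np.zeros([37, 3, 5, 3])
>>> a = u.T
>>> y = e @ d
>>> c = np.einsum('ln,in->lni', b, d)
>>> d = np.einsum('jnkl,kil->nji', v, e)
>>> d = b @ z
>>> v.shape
(3, 11, 5, 11)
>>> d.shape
(29, 11)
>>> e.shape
(5, 5, 11)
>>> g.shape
(5, 5)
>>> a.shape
(11, 11)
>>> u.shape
(11, 11)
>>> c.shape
(29, 5, 11)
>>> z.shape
(5, 11)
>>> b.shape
(29, 5)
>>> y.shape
(5, 5, 5)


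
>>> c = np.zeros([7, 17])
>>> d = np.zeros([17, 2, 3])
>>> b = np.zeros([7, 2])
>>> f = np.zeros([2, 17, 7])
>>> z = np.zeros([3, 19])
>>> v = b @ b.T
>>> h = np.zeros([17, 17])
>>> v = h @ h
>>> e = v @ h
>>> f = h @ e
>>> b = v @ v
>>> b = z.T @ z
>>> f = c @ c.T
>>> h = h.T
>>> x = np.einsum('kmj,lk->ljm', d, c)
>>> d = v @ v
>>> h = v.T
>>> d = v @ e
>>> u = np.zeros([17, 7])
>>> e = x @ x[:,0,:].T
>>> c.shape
(7, 17)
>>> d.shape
(17, 17)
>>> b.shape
(19, 19)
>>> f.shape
(7, 7)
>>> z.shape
(3, 19)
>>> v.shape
(17, 17)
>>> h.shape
(17, 17)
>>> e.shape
(7, 3, 7)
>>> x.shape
(7, 3, 2)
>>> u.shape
(17, 7)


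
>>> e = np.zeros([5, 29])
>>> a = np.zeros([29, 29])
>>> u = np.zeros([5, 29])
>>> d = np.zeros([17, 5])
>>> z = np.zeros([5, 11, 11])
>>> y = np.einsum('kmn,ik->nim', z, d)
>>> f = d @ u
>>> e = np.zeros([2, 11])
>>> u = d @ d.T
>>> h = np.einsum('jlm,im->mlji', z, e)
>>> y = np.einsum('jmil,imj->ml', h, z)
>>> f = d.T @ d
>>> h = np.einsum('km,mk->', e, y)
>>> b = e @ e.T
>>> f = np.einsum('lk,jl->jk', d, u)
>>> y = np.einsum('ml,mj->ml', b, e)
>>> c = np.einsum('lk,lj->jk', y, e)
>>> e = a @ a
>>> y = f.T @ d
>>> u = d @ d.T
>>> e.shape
(29, 29)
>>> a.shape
(29, 29)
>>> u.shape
(17, 17)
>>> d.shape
(17, 5)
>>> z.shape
(5, 11, 11)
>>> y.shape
(5, 5)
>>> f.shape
(17, 5)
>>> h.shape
()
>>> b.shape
(2, 2)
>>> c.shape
(11, 2)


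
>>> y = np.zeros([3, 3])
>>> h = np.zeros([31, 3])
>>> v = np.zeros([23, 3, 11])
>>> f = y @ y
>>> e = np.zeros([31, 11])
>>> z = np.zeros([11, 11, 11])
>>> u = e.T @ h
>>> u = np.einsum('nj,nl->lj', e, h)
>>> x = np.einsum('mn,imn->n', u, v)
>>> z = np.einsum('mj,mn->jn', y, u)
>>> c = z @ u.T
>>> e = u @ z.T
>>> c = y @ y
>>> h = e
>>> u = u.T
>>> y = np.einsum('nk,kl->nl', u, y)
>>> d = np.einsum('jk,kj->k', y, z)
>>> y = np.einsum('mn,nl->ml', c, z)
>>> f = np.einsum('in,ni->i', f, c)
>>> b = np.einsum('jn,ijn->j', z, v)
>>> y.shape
(3, 11)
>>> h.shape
(3, 3)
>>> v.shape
(23, 3, 11)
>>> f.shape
(3,)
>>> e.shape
(3, 3)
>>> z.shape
(3, 11)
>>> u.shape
(11, 3)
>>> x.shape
(11,)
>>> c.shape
(3, 3)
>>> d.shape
(3,)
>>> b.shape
(3,)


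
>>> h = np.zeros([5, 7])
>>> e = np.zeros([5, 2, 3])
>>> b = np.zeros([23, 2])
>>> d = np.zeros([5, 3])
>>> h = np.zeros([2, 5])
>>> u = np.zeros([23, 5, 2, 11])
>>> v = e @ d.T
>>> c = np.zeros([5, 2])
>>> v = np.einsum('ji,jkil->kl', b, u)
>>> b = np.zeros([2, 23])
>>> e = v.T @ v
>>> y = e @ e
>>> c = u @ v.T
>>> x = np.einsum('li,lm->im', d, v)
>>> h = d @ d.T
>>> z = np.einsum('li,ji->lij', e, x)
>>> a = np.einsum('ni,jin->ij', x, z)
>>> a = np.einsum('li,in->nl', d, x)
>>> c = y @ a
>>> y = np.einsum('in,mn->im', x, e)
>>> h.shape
(5, 5)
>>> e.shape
(11, 11)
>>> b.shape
(2, 23)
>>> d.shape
(5, 3)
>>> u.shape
(23, 5, 2, 11)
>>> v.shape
(5, 11)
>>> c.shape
(11, 5)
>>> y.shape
(3, 11)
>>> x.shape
(3, 11)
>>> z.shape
(11, 11, 3)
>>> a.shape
(11, 5)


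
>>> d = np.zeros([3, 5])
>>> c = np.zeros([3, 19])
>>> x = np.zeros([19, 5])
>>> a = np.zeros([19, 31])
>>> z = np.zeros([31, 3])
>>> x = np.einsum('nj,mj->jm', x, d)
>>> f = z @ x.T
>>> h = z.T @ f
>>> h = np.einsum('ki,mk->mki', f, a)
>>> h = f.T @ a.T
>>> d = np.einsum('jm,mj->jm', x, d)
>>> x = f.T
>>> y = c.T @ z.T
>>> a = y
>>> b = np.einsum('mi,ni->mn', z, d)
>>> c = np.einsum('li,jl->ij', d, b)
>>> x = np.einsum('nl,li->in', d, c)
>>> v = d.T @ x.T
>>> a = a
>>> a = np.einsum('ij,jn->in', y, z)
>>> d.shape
(5, 3)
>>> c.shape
(3, 31)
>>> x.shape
(31, 5)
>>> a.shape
(19, 3)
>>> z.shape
(31, 3)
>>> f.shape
(31, 5)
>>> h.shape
(5, 19)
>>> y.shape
(19, 31)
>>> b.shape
(31, 5)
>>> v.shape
(3, 31)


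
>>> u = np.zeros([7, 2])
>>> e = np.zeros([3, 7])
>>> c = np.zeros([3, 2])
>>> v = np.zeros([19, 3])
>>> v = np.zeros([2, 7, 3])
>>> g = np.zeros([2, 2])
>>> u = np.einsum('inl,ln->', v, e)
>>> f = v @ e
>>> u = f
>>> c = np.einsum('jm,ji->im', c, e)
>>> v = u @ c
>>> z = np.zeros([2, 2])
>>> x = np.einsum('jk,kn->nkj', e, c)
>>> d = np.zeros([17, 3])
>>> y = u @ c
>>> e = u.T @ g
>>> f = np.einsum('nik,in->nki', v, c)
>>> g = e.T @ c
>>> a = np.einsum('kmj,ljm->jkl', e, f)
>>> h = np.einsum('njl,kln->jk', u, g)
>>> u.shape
(2, 7, 7)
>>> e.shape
(7, 7, 2)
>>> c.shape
(7, 2)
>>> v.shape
(2, 7, 2)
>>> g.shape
(2, 7, 2)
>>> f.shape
(2, 2, 7)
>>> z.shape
(2, 2)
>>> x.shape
(2, 7, 3)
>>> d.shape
(17, 3)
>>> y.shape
(2, 7, 2)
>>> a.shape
(2, 7, 2)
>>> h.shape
(7, 2)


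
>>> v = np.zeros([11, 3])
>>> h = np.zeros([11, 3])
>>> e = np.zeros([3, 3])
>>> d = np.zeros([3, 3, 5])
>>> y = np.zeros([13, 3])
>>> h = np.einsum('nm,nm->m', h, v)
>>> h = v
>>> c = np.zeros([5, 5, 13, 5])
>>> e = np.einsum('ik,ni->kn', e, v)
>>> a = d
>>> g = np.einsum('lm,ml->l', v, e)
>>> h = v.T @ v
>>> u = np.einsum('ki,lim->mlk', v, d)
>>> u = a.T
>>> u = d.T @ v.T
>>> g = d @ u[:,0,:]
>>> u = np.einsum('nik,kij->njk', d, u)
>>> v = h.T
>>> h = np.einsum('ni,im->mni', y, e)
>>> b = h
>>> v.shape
(3, 3)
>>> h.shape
(11, 13, 3)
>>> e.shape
(3, 11)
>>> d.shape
(3, 3, 5)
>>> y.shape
(13, 3)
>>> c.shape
(5, 5, 13, 5)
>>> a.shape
(3, 3, 5)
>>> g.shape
(3, 3, 11)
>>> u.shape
(3, 11, 5)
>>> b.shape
(11, 13, 3)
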